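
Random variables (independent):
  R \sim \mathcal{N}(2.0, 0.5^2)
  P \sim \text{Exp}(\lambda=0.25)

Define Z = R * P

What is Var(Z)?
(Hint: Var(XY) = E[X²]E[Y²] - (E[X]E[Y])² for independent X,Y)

Var(XY) = E[X²]E[Y²] - (E[X]E[Y])²
E[R] = 2, Var(R) = 0.25
E[P] = 4, Var(P) = 16
E[R²] = 0.25 + 2² = 4.25
E[P²] = 16 + 4² = 32
Var(Z) = 4.25*32 - (2*4)²
= 136 - 64 = 72

72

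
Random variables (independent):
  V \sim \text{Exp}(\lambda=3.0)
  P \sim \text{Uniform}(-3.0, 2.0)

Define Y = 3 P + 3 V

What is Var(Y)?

For independent RVs: Var(aX + bY) = a²Var(X) + b²Var(Y)
Var(V) = 0.11111111
Var(P) = 2.0833333
Var(Y) = 3²*0.11111111 + 3²*2.0833333
= 9*0.11111111 + 9*2.0833333 = 19.75

19.75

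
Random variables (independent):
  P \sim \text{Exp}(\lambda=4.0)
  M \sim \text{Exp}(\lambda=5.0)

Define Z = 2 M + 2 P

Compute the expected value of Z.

E[Z] = 2*E[P] + 2*E[M]
E[P] = 0.25
E[M] = 0.2
E[Z] = 2*0.25 + 2*0.2 = 0.9

0.9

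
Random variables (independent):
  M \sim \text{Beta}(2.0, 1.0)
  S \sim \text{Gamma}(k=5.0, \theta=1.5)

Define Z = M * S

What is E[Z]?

For independent RVs: E[XY] = E[X]*E[Y]
E[M] = 0.66666667
E[S] = 7.5
E[Z] = 0.66666667 * 7.5 = 5

5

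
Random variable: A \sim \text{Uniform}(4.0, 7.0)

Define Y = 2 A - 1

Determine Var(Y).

For Y = aA + b: Var(Y) = a² * Var(A)
Var(A) = (7 - 4)^2/12 = 0.75
Var(Y) = 2² * 0.75 = 4 * 0.75 = 3

3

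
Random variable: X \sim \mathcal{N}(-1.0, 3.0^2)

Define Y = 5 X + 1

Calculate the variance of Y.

For Y = aX + b: Var(Y) = a² * Var(X)
Var(X) = 3.0^2 = 9
Var(Y) = 5² * 9 = 25 * 9 = 225

225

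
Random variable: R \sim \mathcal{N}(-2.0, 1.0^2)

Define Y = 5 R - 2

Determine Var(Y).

For Y = aR + b: Var(Y) = a² * Var(R)
Var(R) = 1.0^2 = 1
Var(Y) = 5² * 1 = 25 * 1 = 25

25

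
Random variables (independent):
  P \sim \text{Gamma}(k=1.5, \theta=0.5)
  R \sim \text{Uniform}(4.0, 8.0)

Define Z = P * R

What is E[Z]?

For independent RVs: E[XY] = E[X]*E[Y]
E[P] = 0.75
E[R] = 6
E[Z] = 0.75 * 6 = 4.5

4.5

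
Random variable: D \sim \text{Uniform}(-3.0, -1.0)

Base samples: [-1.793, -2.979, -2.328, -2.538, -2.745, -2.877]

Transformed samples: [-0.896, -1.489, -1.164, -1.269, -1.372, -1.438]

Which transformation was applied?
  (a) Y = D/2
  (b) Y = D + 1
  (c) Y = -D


Checking option (a) Y = D/2:
  D = -1.793 -> Y = -0.896 ✓
  D = -2.979 -> Y = -1.489 ✓
  D = -2.328 -> Y = -1.164 ✓
All samples match this transformation.

(a) D/2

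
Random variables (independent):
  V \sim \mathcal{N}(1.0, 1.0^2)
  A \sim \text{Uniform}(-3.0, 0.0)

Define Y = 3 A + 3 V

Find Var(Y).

For independent RVs: Var(aX + bY) = a²Var(X) + b²Var(Y)
Var(V) = 1
Var(A) = 0.75
Var(Y) = 3²*1 + 3²*0.75
= 9*1 + 9*0.75 = 15.75

15.75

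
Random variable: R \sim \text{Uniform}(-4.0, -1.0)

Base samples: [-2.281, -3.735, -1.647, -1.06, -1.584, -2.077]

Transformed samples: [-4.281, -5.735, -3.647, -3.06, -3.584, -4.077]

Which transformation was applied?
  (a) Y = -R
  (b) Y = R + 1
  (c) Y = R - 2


Checking option (c) Y = R - 2:
  R = -2.281 -> Y = -4.281 ✓
  R = -3.735 -> Y = -5.735 ✓
  R = -1.647 -> Y = -3.647 ✓
All samples match this transformation.

(c) R - 2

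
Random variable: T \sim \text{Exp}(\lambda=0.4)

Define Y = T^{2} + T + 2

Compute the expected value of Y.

E[Y] = 1*E[T²] + 1*E[T] + 2
E[T] = 2.5
E[T²] = Var(T) + (E[T])² = 6.25 + 6.25 = 12.5
E[Y] = 1*12.5 + 1*2.5 + 2 = 17

17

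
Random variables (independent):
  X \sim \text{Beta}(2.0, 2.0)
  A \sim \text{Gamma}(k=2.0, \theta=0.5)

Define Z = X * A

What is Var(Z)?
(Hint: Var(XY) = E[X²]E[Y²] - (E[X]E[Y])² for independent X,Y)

Var(XY) = E[X²]E[Y²] - (E[X]E[Y])²
E[X] = 0.5, Var(X) = 0.05
E[A] = 1, Var(A) = 0.5
E[X²] = 0.05 + 0.5² = 0.3
E[A²] = 0.5 + 1² = 1.5
Var(Z) = 0.3*1.5 - (0.5*1)²
= 0.45 - 0.25 = 0.2

0.2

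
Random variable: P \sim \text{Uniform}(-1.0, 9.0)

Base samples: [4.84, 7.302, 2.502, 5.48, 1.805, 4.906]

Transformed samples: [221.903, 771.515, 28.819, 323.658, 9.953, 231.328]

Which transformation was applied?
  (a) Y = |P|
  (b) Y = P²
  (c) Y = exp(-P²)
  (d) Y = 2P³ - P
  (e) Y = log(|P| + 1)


Checking option (d) Y = 2P³ - P:
  P = 4.84 -> Y = 221.903 ✓
  P = 7.302 -> Y = 771.515 ✓
  P = 2.502 -> Y = 28.819 ✓
All samples match this transformation.

(d) 2P³ - P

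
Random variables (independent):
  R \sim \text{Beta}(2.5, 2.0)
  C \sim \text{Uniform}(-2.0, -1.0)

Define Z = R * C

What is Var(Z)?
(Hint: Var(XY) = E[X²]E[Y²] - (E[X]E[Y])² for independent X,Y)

Var(XY) = E[X²]E[Y²] - (E[X]E[Y])²
E[R] = 0.55555556, Var(R) = 0.044893378
E[C] = -1.5, Var(C) = 0.083333333
E[R²] = 0.044893378 + 0.55555556² = 0.35353535
E[C²] = 0.083333333 + (-1.5)² = 2.3333333
Var(Z) = 0.35353535*2.3333333 - (0.55555556*(-1.5))²
= 0.82491582 - 0.69444444 = 0.13047138

0.13047138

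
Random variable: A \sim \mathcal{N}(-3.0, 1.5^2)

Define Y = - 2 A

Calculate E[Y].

For Y = -2A:
E[Y] = -2 * E[A]
E[A] = -3.0 = -3
E[Y] = -2 * (-3) = 6

6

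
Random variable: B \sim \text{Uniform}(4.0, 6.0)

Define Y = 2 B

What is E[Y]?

For Y = 2B:
E[Y] = 2 * E[B]
E[B] = (4 + 6)/2 = 5
E[Y] = 2 * 5 = 10

10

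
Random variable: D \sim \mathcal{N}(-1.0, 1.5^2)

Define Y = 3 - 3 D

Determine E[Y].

For Y = -3D + 3:
E[Y] = -3 * E[D] + 3
E[D] = -1.0 = -1
E[Y] = -3 * (-1) + 3 = 6

6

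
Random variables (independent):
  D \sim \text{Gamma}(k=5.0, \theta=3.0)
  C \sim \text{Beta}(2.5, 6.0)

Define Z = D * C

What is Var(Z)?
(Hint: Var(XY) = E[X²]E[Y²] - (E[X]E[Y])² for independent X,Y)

Var(XY) = E[X²]E[Y²] - (E[X]E[Y])²
E[D] = 15, Var(D) = 45
E[C] = 0.29411765, Var(C) = 0.021853943
E[D²] = 45 + 15² = 270
E[C²] = 0.021853943 + 0.29411765² = 0.10835913
Var(Z) = 270*0.10835913 - (15*0.29411765)²
= 29.256966 - 19.463668 = 9.7932981

9.7932981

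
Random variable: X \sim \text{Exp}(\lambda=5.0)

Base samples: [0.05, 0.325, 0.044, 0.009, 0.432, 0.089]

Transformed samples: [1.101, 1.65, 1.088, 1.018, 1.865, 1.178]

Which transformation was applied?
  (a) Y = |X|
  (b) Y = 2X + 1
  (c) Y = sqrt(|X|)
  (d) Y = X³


Checking option (b) Y = 2X + 1:
  X = 0.05 -> Y = 1.101 ✓
  X = 0.325 -> Y = 1.65 ✓
  X = 0.044 -> Y = 1.088 ✓
All samples match this transformation.

(b) 2X + 1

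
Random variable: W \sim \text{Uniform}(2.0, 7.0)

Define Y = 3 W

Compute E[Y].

For Y = 3W:
E[Y] = 3 * E[W]
E[W] = (2 + 7)/2 = 4.5
E[Y] = 3 * 4.5 = 13.5

13.5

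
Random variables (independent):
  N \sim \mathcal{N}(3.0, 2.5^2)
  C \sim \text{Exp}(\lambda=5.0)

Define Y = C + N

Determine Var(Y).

For independent RVs: Var(aX + bY) = a²Var(X) + b²Var(Y)
Var(N) = 6.25
Var(C) = 0.04
Var(Y) = 1²*6.25 + 1²*0.04
= 1*6.25 + 1*0.04 = 6.29

6.29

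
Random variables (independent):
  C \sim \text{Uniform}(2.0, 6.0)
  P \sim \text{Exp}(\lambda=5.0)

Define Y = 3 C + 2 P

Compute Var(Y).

For independent RVs: Var(aX + bY) = a²Var(X) + b²Var(Y)
Var(C) = 1.3333333
Var(P) = 0.04
Var(Y) = 3²*1.3333333 + 2²*0.04
= 9*1.3333333 + 4*0.04 = 12.16

12.16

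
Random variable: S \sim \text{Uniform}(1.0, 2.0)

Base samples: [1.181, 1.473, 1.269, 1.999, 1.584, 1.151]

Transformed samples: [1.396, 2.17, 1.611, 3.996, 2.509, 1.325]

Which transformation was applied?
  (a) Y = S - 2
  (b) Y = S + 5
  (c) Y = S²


Checking option (c) Y = S²:
  S = 1.181 -> Y = 1.396 ✓
  S = 1.473 -> Y = 2.17 ✓
  S = 1.269 -> Y = 1.611 ✓
All samples match this transformation.

(c) S²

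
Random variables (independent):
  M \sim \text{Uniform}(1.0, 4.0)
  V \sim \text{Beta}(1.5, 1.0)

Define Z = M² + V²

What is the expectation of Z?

E[Z] = E[M²] + E[V²]
E[M²] = Var(M) + E[M]² = 0.75 + 6.25 = 7
E[V²] = Var(V) + E[V]² = 0.068571429 + 0.36 = 0.42857143
E[Z] = 7 + 0.42857143 = 7.4285714

7.4285714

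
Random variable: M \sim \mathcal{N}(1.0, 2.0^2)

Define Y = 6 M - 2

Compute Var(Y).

For Y = aM + b: Var(Y) = a² * Var(M)
Var(M) = 2.0^2 = 4
Var(Y) = 6² * 4 = 36 * 4 = 144

144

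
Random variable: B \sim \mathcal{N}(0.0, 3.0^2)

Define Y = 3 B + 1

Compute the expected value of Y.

For Y = 3B + 1:
E[Y] = 3 * E[B] + 1
E[B] = 0.0 = 0
E[Y] = 3 * 0 + 1 = 1

1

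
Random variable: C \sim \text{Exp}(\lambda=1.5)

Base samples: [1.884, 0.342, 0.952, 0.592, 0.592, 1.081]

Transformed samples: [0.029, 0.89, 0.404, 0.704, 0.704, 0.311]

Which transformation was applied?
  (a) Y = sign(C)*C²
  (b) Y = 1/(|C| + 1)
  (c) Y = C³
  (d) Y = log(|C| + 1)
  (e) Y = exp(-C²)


Checking option (e) Y = exp(-C²):
  C = 1.884 -> Y = 0.029 ✓
  C = 0.342 -> Y = 0.89 ✓
  C = 0.952 -> Y = 0.404 ✓
All samples match this transformation.

(e) exp(-C²)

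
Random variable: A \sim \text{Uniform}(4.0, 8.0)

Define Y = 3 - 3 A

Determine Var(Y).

For Y = aA + b: Var(Y) = a² * Var(A)
Var(A) = (8 - 4)^2/12 = 1.3333333
Var(Y) = (-3)² * 1.3333333 = 9 * 1.3333333 = 12

12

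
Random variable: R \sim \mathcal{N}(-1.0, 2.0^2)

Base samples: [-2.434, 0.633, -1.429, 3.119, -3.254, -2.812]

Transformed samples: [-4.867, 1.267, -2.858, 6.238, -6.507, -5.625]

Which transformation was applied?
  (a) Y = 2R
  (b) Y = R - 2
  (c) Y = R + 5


Checking option (a) Y = 2R:
  R = -2.434 -> Y = -4.867 ✓
  R = 0.633 -> Y = 1.267 ✓
  R = -1.429 -> Y = -2.858 ✓
All samples match this transformation.

(a) 2R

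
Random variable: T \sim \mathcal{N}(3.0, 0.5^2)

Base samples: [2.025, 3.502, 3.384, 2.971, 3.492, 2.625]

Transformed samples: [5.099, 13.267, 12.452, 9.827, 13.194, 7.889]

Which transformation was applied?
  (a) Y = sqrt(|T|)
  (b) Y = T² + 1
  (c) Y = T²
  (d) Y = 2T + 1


Checking option (b) Y = T² + 1:
  T = 2.025 -> Y = 5.099 ✓
  T = 3.502 -> Y = 13.267 ✓
  T = 3.384 -> Y = 12.452 ✓
All samples match this transformation.

(b) T² + 1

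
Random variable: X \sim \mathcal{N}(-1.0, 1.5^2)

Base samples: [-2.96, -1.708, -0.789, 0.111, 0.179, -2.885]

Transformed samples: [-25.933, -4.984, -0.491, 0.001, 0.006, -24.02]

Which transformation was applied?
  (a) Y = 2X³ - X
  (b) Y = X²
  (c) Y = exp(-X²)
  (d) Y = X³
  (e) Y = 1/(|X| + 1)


Checking option (d) Y = X³:
  X = -2.96 -> Y = -25.933 ✓
  X = -1.708 -> Y = -4.984 ✓
  X = -0.789 -> Y = -0.491 ✓
All samples match this transformation.

(d) X³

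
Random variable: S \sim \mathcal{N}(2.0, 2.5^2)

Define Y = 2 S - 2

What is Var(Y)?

For Y = aS + b: Var(Y) = a² * Var(S)
Var(S) = 2.5^2 = 6.25
Var(Y) = 2² * 6.25 = 4 * 6.25 = 25

25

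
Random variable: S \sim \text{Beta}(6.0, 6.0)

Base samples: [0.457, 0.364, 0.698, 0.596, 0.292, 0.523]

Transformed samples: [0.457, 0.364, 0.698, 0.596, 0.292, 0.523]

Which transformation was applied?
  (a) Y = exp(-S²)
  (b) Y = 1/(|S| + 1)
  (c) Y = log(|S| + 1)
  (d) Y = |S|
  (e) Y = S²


Checking option (d) Y = |S|:
  S = 0.457 -> Y = 0.457 ✓
  S = 0.364 -> Y = 0.364 ✓
  S = 0.698 -> Y = 0.698 ✓
All samples match this transformation.

(d) |S|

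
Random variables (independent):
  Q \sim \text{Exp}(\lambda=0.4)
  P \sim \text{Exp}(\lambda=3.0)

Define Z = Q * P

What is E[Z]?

For independent RVs: E[XY] = E[X]*E[Y]
E[Q] = 2.5
E[P] = 0.33333333
E[Z] = 2.5 * 0.33333333 = 0.83333333

0.83333333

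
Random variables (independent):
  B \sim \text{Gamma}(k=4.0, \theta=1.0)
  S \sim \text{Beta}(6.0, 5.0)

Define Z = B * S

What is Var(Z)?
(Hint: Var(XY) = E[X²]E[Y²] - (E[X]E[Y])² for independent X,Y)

Var(XY) = E[X²]E[Y²] - (E[X]E[Y])²
E[B] = 4, Var(B) = 4
E[S] = 0.54545455, Var(S) = 0.020661157
E[B²] = 4 + 4² = 20
E[S²] = 0.020661157 + 0.54545455² = 0.31818182
Var(Z) = 20*0.31818182 - (4*0.54545455)²
= 6.3636364 - 4.7603306 = 1.6033058

1.6033058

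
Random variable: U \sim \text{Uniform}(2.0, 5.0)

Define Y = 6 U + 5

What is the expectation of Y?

For Y = 6U + 5:
E[Y] = 6 * E[U] + 5
E[U] = (2 + 5)/2 = 3.5
E[Y] = 6 * 3.5 + 5 = 26

26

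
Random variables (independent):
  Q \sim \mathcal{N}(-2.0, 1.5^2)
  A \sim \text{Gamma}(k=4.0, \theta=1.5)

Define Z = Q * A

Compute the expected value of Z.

For independent RVs: E[XY] = E[X]*E[Y]
E[Q] = -2
E[A] = 6
E[Z] = -2 * 6 = -12

-12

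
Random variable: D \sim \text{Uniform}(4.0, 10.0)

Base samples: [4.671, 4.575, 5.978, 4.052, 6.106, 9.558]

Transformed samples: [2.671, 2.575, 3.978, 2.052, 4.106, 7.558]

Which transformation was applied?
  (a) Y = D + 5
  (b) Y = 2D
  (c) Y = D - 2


Checking option (c) Y = D - 2:
  D = 4.671 -> Y = 2.671 ✓
  D = 4.575 -> Y = 2.575 ✓
  D = 5.978 -> Y = 3.978 ✓
All samples match this transformation.

(c) D - 2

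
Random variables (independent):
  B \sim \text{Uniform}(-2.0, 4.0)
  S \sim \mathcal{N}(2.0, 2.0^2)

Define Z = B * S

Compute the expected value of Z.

For independent RVs: E[XY] = E[X]*E[Y]
E[B] = 1
E[S] = 2
E[Z] = 1 * 2 = 2

2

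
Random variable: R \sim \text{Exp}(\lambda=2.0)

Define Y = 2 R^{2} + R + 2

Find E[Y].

E[Y] = 2*E[R²] + 1*E[R] + 2
E[R] = 0.5
E[R²] = Var(R) + (E[R])² = 0.25 + 0.25 = 0.5
E[Y] = 2*0.5 + 1*0.5 + 2 = 3.5

3.5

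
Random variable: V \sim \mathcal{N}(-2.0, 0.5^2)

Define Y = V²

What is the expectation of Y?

Using E[X²] = Var(X) + (E[X])²:
E[V] = -2
Var(V) = 0.5^2 = 0.25
E[V²] = 0.25 + (-2)² = 0.25 + 4 = 4.25

4.25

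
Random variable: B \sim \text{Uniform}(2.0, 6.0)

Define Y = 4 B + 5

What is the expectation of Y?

For Y = 4B + 5:
E[Y] = 4 * E[B] + 5
E[B] = (2 + 6)/2 = 4
E[Y] = 4 * 4 + 5 = 21

21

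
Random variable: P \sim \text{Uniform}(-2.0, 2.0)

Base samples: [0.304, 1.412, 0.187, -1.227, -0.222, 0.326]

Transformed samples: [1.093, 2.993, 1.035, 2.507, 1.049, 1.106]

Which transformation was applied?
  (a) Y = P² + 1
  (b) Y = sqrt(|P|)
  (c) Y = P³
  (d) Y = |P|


Checking option (a) Y = P² + 1:
  P = 0.304 -> Y = 1.093 ✓
  P = 1.412 -> Y = 2.993 ✓
  P = 0.187 -> Y = 1.035 ✓
All samples match this transformation.

(a) P² + 1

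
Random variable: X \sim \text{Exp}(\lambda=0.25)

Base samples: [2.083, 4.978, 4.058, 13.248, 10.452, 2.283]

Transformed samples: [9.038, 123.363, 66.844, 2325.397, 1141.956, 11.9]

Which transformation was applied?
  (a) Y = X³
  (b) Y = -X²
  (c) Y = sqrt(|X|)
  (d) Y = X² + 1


Checking option (a) Y = X³:
  X = 2.083 -> Y = 9.038 ✓
  X = 4.978 -> Y = 123.363 ✓
  X = 4.058 -> Y = 66.844 ✓
All samples match this transformation.

(a) X³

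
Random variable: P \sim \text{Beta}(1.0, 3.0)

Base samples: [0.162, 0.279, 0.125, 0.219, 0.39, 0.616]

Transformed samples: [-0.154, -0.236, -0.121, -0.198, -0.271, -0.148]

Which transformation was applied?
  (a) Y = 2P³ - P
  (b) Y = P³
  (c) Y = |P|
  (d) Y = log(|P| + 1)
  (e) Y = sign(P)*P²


Checking option (a) Y = 2P³ - P:
  P = 0.162 -> Y = -0.154 ✓
  P = 0.279 -> Y = -0.236 ✓
  P = 0.125 -> Y = -0.121 ✓
All samples match this transformation.

(a) 2P³ - P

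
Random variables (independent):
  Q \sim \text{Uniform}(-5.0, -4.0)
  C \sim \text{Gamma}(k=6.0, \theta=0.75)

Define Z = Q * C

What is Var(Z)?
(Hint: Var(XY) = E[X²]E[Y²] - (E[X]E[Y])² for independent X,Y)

Var(XY) = E[X²]E[Y²] - (E[X]E[Y])²
E[Q] = -4.5, Var(Q) = 0.083333333
E[C] = 4.5, Var(C) = 3.375
E[Q²] = 0.083333333 + (-4.5)² = 20.333333
E[C²] = 3.375 + 4.5² = 23.625
Var(Z) = 20.333333*23.625 - (-4.5*4.5)²
= 480.375 - 410.0625 = 70.3125

70.3125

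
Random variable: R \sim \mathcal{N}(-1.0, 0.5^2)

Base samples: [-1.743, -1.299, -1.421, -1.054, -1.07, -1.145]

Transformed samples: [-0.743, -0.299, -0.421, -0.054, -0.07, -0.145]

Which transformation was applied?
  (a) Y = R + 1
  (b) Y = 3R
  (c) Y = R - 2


Checking option (a) Y = R + 1:
  R = -1.743 -> Y = -0.743 ✓
  R = -1.299 -> Y = -0.299 ✓
  R = -1.421 -> Y = -0.421 ✓
All samples match this transformation.

(a) R + 1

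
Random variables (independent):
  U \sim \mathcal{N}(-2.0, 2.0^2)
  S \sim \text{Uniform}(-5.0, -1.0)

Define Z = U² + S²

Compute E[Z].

E[Z] = E[U²] + E[S²]
E[U²] = Var(U) + E[U]² = 4 + 4 = 8
E[S²] = Var(S) + E[S]² = 1.3333333 + 9 = 10.333333
E[Z] = 8 + 10.333333 = 18.333333

18.333333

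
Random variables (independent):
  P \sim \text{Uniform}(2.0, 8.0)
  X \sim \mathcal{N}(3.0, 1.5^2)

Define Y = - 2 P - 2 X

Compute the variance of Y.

For independent RVs: Var(aX + bY) = a²Var(X) + b²Var(Y)
Var(P) = 3
Var(X) = 2.25
Var(Y) = (-2)²*3 + (-2)²*2.25
= 4*3 + 4*2.25 = 21

21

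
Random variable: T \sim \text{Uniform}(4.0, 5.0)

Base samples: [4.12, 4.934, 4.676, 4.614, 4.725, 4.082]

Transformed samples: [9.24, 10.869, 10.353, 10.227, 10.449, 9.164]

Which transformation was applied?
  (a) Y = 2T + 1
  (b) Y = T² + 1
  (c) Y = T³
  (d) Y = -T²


Checking option (a) Y = 2T + 1:
  T = 4.12 -> Y = 9.24 ✓
  T = 4.934 -> Y = 10.869 ✓
  T = 4.676 -> Y = 10.353 ✓
All samples match this transformation.

(a) 2T + 1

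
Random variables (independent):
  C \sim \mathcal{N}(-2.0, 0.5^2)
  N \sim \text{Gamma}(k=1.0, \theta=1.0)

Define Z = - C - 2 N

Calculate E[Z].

E[Z] = -1*E[C] - 2*E[N]
E[C] = -2
E[N] = 1
E[Z] = -1*(-2) - 2*1 = 0

0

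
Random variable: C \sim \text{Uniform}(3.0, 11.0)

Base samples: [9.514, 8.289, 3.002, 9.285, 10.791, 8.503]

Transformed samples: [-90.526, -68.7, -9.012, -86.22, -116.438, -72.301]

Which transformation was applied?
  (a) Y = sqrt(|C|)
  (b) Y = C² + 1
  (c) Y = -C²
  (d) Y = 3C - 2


Checking option (c) Y = -C²:
  C = 9.514 -> Y = -90.526 ✓
  C = 8.289 -> Y = -68.7 ✓
  C = 3.002 -> Y = -9.012 ✓
All samples match this transformation.

(c) -C²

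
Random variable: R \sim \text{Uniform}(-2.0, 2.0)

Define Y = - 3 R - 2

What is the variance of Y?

For Y = aR + b: Var(Y) = a² * Var(R)
Var(R) = (2 + 2)^2/12 = 1.3333333
Var(Y) = (-3)² * 1.3333333 = 9 * 1.3333333 = 12

12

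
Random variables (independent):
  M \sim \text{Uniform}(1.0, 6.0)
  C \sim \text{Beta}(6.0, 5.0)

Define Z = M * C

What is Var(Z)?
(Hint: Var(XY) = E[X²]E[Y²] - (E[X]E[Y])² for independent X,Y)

Var(XY) = E[X²]E[Y²] - (E[X]E[Y])²
E[M] = 3.5, Var(M) = 2.0833333
E[C] = 0.54545455, Var(C) = 0.020661157
E[M²] = 2.0833333 + 3.5² = 14.333333
E[C²] = 0.020661157 + 0.54545455² = 0.31818182
Var(Z) = 14.333333*0.31818182 - (3.5*0.54545455)²
= 4.5606061 - 3.6446281 = 0.91597796

0.91597796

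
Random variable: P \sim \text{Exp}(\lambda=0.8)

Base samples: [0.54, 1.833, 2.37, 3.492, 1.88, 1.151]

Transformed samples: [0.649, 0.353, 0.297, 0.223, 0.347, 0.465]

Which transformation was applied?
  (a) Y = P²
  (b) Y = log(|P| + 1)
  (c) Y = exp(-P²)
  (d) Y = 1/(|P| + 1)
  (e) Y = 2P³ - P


Checking option (d) Y = 1/(|P| + 1):
  P = 0.54 -> Y = 0.649 ✓
  P = 1.833 -> Y = 0.353 ✓
  P = 2.37 -> Y = 0.297 ✓
All samples match this transformation.

(d) 1/(|P| + 1)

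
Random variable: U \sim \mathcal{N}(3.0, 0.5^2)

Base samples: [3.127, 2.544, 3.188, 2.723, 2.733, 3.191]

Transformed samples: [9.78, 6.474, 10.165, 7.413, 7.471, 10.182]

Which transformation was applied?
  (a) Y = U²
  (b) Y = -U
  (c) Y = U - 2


Checking option (a) Y = U²:
  U = 3.127 -> Y = 9.78 ✓
  U = 2.544 -> Y = 6.474 ✓
  U = 3.188 -> Y = 10.165 ✓
All samples match this transformation.

(a) U²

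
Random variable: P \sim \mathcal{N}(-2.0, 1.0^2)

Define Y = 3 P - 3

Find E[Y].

For Y = 3P - 3:
E[Y] = 3 * E[P] - 3
E[P] = -2.0 = -2
E[Y] = 3 * (-2) - 3 = -9

-9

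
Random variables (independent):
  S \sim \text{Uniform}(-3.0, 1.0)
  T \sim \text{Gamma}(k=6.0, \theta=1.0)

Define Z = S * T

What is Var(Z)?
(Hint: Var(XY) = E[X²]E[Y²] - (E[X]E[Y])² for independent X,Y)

Var(XY) = E[X²]E[Y²] - (E[X]E[Y])²
E[S] = -1, Var(S) = 1.3333333
E[T] = 6, Var(T) = 6
E[S²] = 1.3333333 + (-1)² = 2.3333333
E[T²] = 6 + 6² = 42
Var(Z) = 2.3333333*42 - (-1*6)²
= 98 - 36 = 62

62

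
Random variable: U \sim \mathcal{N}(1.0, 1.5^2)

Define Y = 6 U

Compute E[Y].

For Y = 6U:
E[Y] = 6 * E[U]
E[U] = 1.0 = 1
E[Y] = 6 * 1 = 6

6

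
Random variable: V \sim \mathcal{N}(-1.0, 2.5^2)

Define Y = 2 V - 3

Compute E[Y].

For Y = 2V - 3:
E[Y] = 2 * E[V] - 3
E[V] = -1.0 = -1
E[Y] = 2 * (-1) - 3 = -5

-5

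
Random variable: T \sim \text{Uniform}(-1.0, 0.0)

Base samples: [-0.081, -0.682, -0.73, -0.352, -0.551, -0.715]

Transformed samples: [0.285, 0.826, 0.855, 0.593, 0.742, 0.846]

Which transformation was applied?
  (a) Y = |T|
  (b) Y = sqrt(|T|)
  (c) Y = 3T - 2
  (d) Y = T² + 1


Checking option (b) Y = sqrt(|T|):
  T = -0.081 -> Y = 0.285 ✓
  T = -0.682 -> Y = 0.826 ✓
  T = -0.73 -> Y = 0.855 ✓
All samples match this transformation.

(b) sqrt(|T|)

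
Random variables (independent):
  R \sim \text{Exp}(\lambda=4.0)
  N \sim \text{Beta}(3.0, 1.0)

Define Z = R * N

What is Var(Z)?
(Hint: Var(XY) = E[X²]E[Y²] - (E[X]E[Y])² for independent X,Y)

Var(XY) = E[X²]E[Y²] - (E[X]E[Y])²
E[R] = 0.25, Var(R) = 0.0625
E[N] = 0.75, Var(N) = 0.0375
E[R²] = 0.0625 + 0.25² = 0.125
E[N²] = 0.0375 + 0.75² = 0.6
Var(Z) = 0.125*0.6 - (0.25*0.75)²
= 0.075 - 0.03515625 = 0.03984375

0.03984375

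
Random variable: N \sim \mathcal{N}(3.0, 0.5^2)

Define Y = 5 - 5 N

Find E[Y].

For Y = -5N + 5:
E[Y] = -5 * E[N] + 5
E[N] = 3.0 = 3
E[Y] = -5 * 3 + 5 = -10

-10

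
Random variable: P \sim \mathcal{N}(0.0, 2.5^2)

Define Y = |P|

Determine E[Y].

For X ~ N(0, 2.5²), E[|X|] = sigma * sqrt(2/pi)
= 2.5 * sqrt(2/pi) = 1.9947114

1.9947114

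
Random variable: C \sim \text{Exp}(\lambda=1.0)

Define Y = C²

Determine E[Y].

E[C²] = Var(C) + (E[C])² = 1 + 1 = 2

2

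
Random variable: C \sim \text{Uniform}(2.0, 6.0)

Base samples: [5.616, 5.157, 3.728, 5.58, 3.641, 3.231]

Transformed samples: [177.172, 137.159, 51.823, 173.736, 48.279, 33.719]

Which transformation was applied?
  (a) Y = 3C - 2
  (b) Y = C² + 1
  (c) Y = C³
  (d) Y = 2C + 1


Checking option (c) Y = C³:
  C = 5.616 -> Y = 177.172 ✓
  C = 5.157 -> Y = 137.159 ✓
  C = 3.728 -> Y = 51.823 ✓
All samples match this transformation.

(c) C³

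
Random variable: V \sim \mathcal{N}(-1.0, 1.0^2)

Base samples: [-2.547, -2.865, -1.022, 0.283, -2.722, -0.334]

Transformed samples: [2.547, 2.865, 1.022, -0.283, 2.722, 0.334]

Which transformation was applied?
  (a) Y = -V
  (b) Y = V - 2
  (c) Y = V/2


Checking option (a) Y = -V:
  V = -2.547 -> Y = 2.547 ✓
  V = -2.865 -> Y = 2.865 ✓
  V = -1.022 -> Y = 1.022 ✓
All samples match this transformation.

(a) -V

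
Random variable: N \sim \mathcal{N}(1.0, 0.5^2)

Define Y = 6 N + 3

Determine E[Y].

For Y = 6N + 3:
E[Y] = 6 * E[N] + 3
E[N] = 1.0 = 1
E[Y] = 6 * 1 + 3 = 9

9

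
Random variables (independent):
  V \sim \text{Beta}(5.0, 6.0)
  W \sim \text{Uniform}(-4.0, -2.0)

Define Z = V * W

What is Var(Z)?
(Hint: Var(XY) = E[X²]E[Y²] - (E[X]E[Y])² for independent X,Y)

Var(XY) = E[X²]E[Y²] - (E[X]E[Y])²
E[V] = 0.45454545, Var(V) = 0.020661157
E[W] = -3, Var(W) = 0.33333333
E[V²] = 0.020661157 + 0.45454545² = 0.22727273
E[W²] = 0.33333333 + (-3)² = 9.3333333
Var(Z) = 0.22727273*9.3333333 - (0.45454545*(-3))²
= 2.1212121 - 1.8595041 = 0.26170799

0.26170799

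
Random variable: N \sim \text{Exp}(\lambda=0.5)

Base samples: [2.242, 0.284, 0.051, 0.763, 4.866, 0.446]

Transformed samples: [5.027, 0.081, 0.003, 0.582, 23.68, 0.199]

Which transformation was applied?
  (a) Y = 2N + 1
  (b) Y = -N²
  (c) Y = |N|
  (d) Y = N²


Checking option (d) Y = N²:
  N = 2.242 -> Y = 5.027 ✓
  N = 0.284 -> Y = 0.081 ✓
  N = 0.051 -> Y = 0.003 ✓
All samples match this transformation.

(d) N²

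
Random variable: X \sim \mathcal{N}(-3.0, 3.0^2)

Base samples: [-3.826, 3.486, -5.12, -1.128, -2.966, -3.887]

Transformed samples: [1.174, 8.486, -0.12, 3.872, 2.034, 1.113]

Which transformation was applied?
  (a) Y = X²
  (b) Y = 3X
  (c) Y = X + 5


Checking option (c) Y = X + 5:
  X = -3.826 -> Y = 1.174 ✓
  X = 3.486 -> Y = 8.486 ✓
  X = -5.12 -> Y = -0.12 ✓
All samples match this transformation.

(c) X + 5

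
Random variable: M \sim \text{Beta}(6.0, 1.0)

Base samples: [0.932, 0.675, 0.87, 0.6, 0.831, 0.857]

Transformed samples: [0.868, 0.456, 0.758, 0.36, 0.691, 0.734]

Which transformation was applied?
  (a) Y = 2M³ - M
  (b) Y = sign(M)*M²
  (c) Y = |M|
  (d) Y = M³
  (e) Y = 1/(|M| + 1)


Checking option (b) Y = sign(M)*M²:
  M = 0.932 -> Y = 0.868 ✓
  M = 0.675 -> Y = 0.456 ✓
  M = 0.87 -> Y = 0.758 ✓
All samples match this transformation.

(b) sign(M)*M²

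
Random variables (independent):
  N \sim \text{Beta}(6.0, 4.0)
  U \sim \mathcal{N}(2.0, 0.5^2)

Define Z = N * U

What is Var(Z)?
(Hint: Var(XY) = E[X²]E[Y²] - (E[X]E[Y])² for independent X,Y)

Var(XY) = E[X²]E[Y²] - (E[X]E[Y])²
E[N] = 0.6, Var(N) = 0.021818182
E[U] = 2, Var(U) = 0.25
E[N²] = 0.021818182 + 0.6² = 0.38181818
E[U²] = 0.25 + 2² = 4.25
Var(Z) = 0.38181818*4.25 - (0.6*2)²
= 1.6227273 - 1.44 = 0.18272727

0.18272727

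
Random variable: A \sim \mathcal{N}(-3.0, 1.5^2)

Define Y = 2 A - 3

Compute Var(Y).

For Y = aA + b: Var(Y) = a² * Var(A)
Var(A) = 1.5^2 = 2.25
Var(Y) = 2² * 2.25 = 4 * 2.25 = 9

9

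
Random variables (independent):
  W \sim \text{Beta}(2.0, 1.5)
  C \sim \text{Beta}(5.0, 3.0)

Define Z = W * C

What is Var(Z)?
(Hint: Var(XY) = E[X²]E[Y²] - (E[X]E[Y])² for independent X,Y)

Var(XY) = E[X²]E[Y²] - (E[X]E[Y])²
E[W] = 0.57142857, Var(W) = 0.054421769
E[C] = 0.625, Var(C) = 0.026041667
E[W²] = 0.054421769 + 0.57142857² = 0.38095238
E[C²] = 0.026041667 + 0.625² = 0.41666667
Var(Z) = 0.38095238*0.41666667 - (0.57142857*0.625)²
= 0.15873016 - 0.12755102 = 0.031179138

0.031179138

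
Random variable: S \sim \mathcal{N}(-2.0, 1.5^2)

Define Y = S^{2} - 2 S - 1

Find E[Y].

E[Y] = 1*E[S²] - 2*E[S] - 1
E[S] = -2
E[S²] = Var(S) + (E[S])² = 2.25 + 4 = 6.25
E[Y] = 1*6.25 - 2*(-2) - 1 = 9.25

9.25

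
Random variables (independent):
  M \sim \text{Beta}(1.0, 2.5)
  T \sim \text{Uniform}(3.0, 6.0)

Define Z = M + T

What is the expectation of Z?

E[Z] = 1*E[M] + 1*E[T]
E[M] = 0.28571429
E[T] = 4.5
E[Z] = 1*0.28571429 + 1*4.5 = 4.7857143

4.7857143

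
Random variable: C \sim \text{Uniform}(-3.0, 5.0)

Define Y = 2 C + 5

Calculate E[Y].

For Y = 2C + 5:
E[Y] = 2 * E[C] + 5
E[C] = (-3 + 5)/2 = 1
E[Y] = 2 * 1 + 5 = 7

7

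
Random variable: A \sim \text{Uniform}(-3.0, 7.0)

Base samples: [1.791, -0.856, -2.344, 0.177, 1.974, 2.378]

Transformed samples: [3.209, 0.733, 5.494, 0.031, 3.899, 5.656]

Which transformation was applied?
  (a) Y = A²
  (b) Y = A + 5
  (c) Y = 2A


Checking option (a) Y = A²:
  A = 1.791 -> Y = 3.209 ✓
  A = -0.856 -> Y = 0.733 ✓
  A = -2.344 -> Y = 5.494 ✓
All samples match this transformation.

(a) A²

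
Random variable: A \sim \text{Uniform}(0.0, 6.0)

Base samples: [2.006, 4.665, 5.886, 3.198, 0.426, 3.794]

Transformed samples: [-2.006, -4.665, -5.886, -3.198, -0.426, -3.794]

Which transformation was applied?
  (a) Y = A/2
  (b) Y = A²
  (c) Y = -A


Checking option (c) Y = -A:
  A = 2.006 -> Y = -2.006 ✓
  A = 4.665 -> Y = -4.665 ✓
  A = 5.886 -> Y = -5.886 ✓
All samples match this transformation.

(c) -A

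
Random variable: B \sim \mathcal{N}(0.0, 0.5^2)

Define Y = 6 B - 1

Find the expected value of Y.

For Y = 6B - 1:
E[Y] = 6 * E[B] - 1
E[B] = 0.0 = 0
E[Y] = 6 * 0 - 1 = -1

-1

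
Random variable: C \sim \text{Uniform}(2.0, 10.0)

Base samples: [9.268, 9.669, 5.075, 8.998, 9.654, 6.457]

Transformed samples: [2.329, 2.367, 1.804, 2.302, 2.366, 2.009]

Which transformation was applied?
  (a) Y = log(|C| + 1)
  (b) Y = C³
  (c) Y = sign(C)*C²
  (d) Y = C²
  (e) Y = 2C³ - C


Checking option (a) Y = log(|C| + 1):
  C = 9.268 -> Y = 2.329 ✓
  C = 9.669 -> Y = 2.367 ✓
  C = 5.075 -> Y = 1.804 ✓
All samples match this transformation.

(a) log(|C| + 1)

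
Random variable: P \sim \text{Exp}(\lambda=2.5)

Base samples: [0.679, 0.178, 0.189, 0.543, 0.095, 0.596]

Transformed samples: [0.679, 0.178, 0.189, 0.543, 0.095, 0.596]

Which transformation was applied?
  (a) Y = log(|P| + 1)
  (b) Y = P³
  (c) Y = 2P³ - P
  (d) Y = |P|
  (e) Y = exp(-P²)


Checking option (d) Y = |P|:
  P = 0.679 -> Y = 0.679 ✓
  P = 0.178 -> Y = 0.178 ✓
  P = 0.189 -> Y = 0.189 ✓
All samples match this transformation.

(d) |P|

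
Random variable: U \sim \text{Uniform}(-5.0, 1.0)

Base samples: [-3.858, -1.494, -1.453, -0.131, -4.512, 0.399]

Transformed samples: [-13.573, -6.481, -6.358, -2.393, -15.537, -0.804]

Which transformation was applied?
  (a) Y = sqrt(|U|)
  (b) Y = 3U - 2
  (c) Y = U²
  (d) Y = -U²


Checking option (b) Y = 3U - 2:
  U = -3.858 -> Y = -13.573 ✓
  U = -1.494 -> Y = -6.481 ✓
  U = -1.453 -> Y = -6.358 ✓
All samples match this transformation.

(b) 3U - 2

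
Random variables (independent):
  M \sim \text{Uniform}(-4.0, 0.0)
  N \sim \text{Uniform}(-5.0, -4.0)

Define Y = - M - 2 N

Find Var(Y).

For independent RVs: Var(aX + bY) = a²Var(X) + b²Var(Y)
Var(M) = 1.3333333
Var(N) = 0.083333333
Var(Y) = (-1)²*1.3333333 + (-2)²*0.083333333
= 1*1.3333333 + 4*0.083333333 = 1.6666667

1.6666667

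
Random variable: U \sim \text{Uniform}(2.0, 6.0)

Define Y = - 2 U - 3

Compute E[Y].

For Y = -2U - 3:
E[Y] = -2 * E[U] - 3
E[U] = (2 + 6)/2 = 4
E[Y] = -2 * 4 - 3 = -11

-11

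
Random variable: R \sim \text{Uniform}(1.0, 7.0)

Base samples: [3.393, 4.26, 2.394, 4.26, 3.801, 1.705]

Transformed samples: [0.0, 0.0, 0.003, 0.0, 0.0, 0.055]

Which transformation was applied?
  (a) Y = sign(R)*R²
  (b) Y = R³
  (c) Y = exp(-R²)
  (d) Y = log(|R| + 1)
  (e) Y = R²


Checking option (c) Y = exp(-R²):
  R = 3.393 -> Y = 0.0 ✓
  R = 4.26 -> Y = 0.0 ✓
  R = 2.394 -> Y = 0.003 ✓
All samples match this transformation.

(c) exp(-R²)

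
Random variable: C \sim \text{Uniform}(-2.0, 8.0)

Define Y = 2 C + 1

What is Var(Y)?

For Y = aC + b: Var(Y) = a² * Var(C)
Var(C) = (8 + 2)^2/12 = 8.3333333
Var(Y) = 2² * 8.3333333 = 4 * 8.3333333 = 33.333333

33.333333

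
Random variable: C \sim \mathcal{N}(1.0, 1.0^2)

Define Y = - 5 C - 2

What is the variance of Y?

For Y = aC + b: Var(Y) = a² * Var(C)
Var(C) = 1.0^2 = 1
Var(Y) = (-5)² * 1 = 25 * 1 = 25

25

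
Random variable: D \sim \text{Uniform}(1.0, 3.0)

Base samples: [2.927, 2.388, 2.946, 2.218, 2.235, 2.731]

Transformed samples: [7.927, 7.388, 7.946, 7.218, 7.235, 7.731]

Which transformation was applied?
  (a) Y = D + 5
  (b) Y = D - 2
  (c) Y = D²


Checking option (a) Y = D + 5:
  D = 2.927 -> Y = 7.927 ✓
  D = 2.388 -> Y = 7.388 ✓
  D = 2.946 -> Y = 7.946 ✓
All samples match this transformation.

(a) D + 5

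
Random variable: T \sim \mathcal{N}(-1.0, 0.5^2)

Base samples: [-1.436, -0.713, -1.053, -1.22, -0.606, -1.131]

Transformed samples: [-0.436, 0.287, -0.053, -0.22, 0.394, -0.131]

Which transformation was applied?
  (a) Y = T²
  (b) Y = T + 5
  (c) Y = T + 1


Checking option (c) Y = T + 1:
  T = -1.436 -> Y = -0.436 ✓
  T = -0.713 -> Y = 0.287 ✓
  T = -1.053 -> Y = -0.053 ✓
All samples match this transformation.

(c) T + 1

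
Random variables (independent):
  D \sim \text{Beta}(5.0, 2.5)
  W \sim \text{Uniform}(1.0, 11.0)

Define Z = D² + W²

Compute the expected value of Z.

E[Z] = E[D²] + E[W²]
E[D²] = Var(D) + E[D]² = 0.026143791 + 0.44444444 = 0.47058824
E[W²] = Var(W) + E[W]² = 8.3333333 + 36 = 44.333333
E[Z] = 0.47058824 + 44.333333 = 44.803922

44.803922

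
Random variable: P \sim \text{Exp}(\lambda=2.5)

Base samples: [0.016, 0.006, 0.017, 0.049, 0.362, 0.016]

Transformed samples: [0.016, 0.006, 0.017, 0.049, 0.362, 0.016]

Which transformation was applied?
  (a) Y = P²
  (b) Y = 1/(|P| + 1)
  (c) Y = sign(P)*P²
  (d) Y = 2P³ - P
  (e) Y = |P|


Checking option (e) Y = |P|:
  P = 0.016 -> Y = 0.016 ✓
  P = 0.006 -> Y = 0.006 ✓
  P = 0.017 -> Y = 0.017 ✓
All samples match this transformation.

(e) |P|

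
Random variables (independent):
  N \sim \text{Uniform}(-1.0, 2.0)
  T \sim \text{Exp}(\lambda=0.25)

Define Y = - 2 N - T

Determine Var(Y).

For independent RVs: Var(aX + bY) = a²Var(X) + b²Var(Y)
Var(N) = 0.75
Var(T) = 16
Var(Y) = (-2)²*0.75 + (-1)²*16
= 4*0.75 + 1*16 = 19

19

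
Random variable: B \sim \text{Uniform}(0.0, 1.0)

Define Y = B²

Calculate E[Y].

Using E[X²] = Var(X) + (E[X])²:
E[B] = 0.5
Var(B) = (1 - 0)^2/12 = 0.083333333
E[B²] = 0.083333333 + 0.5² = 0.083333333 + 0.25 = 0.33333333

0.33333333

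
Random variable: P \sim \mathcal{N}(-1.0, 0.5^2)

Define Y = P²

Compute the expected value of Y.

Using E[X²] = Var(X) + (E[X])²:
E[P] = -1
Var(P) = 0.5^2 = 0.25
E[P²] = 0.25 + (-1)² = 0.25 + 1 = 1.25

1.25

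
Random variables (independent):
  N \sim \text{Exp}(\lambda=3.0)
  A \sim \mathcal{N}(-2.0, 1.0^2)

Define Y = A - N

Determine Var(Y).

For independent RVs: Var(aX + bY) = a²Var(X) + b²Var(Y)
Var(N) = 0.11111111
Var(A) = 1
Var(Y) = (-1)²*0.11111111 + 1²*1
= 1*0.11111111 + 1*1 = 1.1111111

1.1111111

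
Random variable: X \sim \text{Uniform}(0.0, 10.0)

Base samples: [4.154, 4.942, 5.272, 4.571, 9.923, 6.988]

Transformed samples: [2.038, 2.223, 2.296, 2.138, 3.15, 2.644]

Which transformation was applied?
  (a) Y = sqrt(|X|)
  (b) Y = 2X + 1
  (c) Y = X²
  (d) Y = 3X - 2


Checking option (a) Y = sqrt(|X|):
  X = 4.154 -> Y = 2.038 ✓
  X = 4.942 -> Y = 2.223 ✓
  X = 5.272 -> Y = 2.296 ✓
All samples match this transformation.

(a) sqrt(|X|)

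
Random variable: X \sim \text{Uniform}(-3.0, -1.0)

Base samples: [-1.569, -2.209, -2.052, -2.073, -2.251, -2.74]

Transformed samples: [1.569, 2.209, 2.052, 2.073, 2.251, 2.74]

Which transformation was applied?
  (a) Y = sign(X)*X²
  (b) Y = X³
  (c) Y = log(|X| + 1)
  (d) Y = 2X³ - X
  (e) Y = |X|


Checking option (e) Y = |X|:
  X = -1.569 -> Y = 1.569 ✓
  X = -2.209 -> Y = 2.209 ✓
  X = -2.052 -> Y = 2.052 ✓
All samples match this transformation.

(e) |X|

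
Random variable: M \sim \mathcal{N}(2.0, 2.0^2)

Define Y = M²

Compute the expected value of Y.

Using E[X²] = Var(X) + (E[X])²:
E[M] = 2
Var(M) = 2.0^2 = 4
E[M²] = 4 + 2² = 4 + 4 = 8

8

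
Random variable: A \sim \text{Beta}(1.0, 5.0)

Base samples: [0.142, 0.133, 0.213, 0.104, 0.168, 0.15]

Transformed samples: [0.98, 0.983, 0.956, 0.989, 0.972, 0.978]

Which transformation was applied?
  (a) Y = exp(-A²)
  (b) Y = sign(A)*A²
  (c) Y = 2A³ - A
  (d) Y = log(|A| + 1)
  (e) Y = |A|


Checking option (a) Y = exp(-A²):
  A = 0.142 -> Y = 0.98 ✓
  A = 0.133 -> Y = 0.983 ✓
  A = 0.213 -> Y = 0.956 ✓
All samples match this transformation.

(a) exp(-A²)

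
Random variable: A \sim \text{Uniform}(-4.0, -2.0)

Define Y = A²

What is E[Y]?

E[A²] = Var(A) + (E[A])² = 0.33333333 + 9 = 9.3333333

9.3333333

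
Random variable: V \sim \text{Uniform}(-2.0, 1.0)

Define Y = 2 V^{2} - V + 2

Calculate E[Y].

E[Y] = 2*E[V²] - 1*E[V] + 2
E[V] = -0.5
E[V²] = Var(V) + (E[V])² = 0.75 + 0.25 = 1
E[Y] = 2*1 - 1*(-0.5) + 2 = 4.5

4.5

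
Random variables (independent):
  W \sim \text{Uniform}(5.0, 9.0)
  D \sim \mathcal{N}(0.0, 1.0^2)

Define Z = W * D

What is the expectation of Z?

For independent RVs: E[XY] = E[X]*E[Y]
E[W] = 7
E[D] = 0
E[Z] = 7 * 0 = 0

0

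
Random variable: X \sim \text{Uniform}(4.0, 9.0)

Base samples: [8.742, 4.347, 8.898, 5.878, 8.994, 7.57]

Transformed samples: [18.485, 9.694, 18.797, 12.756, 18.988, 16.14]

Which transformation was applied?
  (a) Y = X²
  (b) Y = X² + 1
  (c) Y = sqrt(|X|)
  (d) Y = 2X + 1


Checking option (d) Y = 2X + 1:
  X = 8.742 -> Y = 18.485 ✓
  X = 4.347 -> Y = 9.694 ✓
  X = 8.898 -> Y = 18.797 ✓
All samples match this transformation.

(d) 2X + 1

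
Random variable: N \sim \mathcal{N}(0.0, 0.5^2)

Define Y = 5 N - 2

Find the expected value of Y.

For Y = 5N - 2:
E[Y] = 5 * E[N] - 2
E[N] = 0.0 = 0
E[Y] = 5 * 0 - 2 = -2

-2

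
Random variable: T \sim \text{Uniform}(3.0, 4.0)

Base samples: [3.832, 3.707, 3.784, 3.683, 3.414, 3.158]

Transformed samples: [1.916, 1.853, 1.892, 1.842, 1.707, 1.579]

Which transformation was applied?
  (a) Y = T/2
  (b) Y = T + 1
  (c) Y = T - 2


Checking option (a) Y = T/2:
  T = 3.832 -> Y = 1.916 ✓
  T = 3.707 -> Y = 1.853 ✓
  T = 3.784 -> Y = 1.892 ✓
All samples match this transformation.

(a) T/2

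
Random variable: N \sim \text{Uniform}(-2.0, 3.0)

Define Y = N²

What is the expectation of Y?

E[N²] = Var(N) + (E[N])² = 2.0833333 + 0.25 = 2.3333333

2.3333333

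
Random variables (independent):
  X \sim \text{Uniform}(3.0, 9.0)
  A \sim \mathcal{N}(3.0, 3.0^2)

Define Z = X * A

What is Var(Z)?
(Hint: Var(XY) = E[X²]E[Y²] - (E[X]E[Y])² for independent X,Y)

Var(XY) = E[X²]E[Y²] - (E[X]E[Y])²
E[X] = 6, Var(X) = 3
E[A] = 3, Var(A) = 9
E[X²] = 3 + 6² = 39
E[A²] = 9 + 3² = 18
Var(Z) = 39*18 - (6*3)²
= 702 - 324 = 378

378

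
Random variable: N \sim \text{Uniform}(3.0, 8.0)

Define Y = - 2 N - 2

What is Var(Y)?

For Y = aN + b: Var(Y) = a² * Var(N)
Var(N) = (8 - 3)^2/12 = 2.0833333
Var(Y) = (-2)² * 2.0833333 = 4 * 2.0833333 = 8.3333333

8.3333333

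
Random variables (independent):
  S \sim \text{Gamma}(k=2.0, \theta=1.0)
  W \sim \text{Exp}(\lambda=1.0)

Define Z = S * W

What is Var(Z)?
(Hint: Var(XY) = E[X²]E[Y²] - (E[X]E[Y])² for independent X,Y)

Var(XY) = E[X²]E[Y²] - (E[X]E[Y])²
E[S] = 2, Var(S) = 2
E[W] = 1, Var(W) = 1
E[S²] = 2 + 2² = 6
E[W²] = 1 + 1² = 2
Var(Z) = 6*2 - (2*1)²
= 12 - 4 = 8

8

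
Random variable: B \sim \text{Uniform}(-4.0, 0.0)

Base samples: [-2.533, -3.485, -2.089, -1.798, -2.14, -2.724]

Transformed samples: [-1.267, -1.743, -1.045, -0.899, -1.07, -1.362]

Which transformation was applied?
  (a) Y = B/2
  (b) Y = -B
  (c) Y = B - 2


Checking option (a) Y = B/2:
  B = -2.533 -> Y = -1.267 ✓
  B = -3.485 -> Y = -1.743 ✓
  B = -2.089 -> Y = -1.045 ✓
All samples match this transformation.

(a) B/2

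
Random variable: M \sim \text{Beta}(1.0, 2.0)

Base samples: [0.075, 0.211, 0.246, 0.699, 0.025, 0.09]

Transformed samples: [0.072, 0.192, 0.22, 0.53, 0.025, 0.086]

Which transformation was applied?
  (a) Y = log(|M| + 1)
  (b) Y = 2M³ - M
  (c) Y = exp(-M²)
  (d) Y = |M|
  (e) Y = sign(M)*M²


Checking option (a) Y = log(|M| + 1):
  M = 0.075 -> Y = 0.072 ✓
  M = 0.211 -> Y = 0.192 ✓
  M = 0.246 -> Y = 0.22 ✓
All samples match this transformation.

(a) log(|M| + 1)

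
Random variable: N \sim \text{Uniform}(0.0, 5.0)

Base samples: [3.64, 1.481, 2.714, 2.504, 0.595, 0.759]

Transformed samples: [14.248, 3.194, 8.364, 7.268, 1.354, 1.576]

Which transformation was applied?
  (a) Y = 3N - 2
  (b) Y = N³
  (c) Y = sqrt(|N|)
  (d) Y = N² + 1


Checking option (d) Y = N² + 1:
  N = 3.64 -> Y = 14.248 ✓
  N = 1.481 -> Y = 3.194 ✓
  N = 2.714 -> Y = 8.364 ✓
All samples match this transformation.

(d) N² + 1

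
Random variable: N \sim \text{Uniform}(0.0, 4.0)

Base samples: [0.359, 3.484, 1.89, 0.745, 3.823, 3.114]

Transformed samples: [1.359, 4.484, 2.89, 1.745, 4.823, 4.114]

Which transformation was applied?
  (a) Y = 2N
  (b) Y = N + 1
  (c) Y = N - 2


Checking option (b) Y = N + 1:
  N = 0.359 -> Y = 1.359 ✓
  N = 3.484 -> Y = 4.484 ✓
  N = 1.89 -> Y = 2.89 ✓
All samples match this transformation.

(b) N + 1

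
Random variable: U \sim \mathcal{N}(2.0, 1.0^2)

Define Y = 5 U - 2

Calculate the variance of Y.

For Y = aU + b: Var(Y) = a² * Var(U)
Var(U) = 1.0^2 = 1
Var(Y) = 5² * 1 = 25 * 1 = 25

25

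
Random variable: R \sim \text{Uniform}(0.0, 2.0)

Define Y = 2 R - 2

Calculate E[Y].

For Y = 2R - 2:
E[Y] = 2 * E[R] - 2
E[R] = (0 + 2)/2 = 1
E[Y] = 2 * 1 - 2 = 0

0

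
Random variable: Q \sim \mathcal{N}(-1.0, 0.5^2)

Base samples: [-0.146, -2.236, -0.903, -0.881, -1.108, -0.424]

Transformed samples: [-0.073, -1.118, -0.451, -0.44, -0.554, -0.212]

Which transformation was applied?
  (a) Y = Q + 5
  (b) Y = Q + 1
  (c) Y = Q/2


Checking option (c) Y = Q/2:
  Q = -0.146 -> Y = -0.073 ✓
  Q = -2.236 -> Y = -1.118 ✓
  Q = -0.903 -> Y = -0.451 ✓
All samples match this transformation.

(c) Q/2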